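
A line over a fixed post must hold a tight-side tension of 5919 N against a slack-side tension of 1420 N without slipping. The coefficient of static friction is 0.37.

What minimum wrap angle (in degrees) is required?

β_min ≈ 221°

T₂/T₁ = e^{μβ} → β = ln(T₂/T₁)/μ.
β = ln(5919/1420)/0.37 = 1.428/0.37 = 3.858 rad.
In degrees: β = 3.858 × 180/π = 221°.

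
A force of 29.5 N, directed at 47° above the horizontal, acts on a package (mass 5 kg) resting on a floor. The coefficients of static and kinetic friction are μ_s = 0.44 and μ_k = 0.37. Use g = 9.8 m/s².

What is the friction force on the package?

f ≈ 10.1 N

Vertical equilibrium gives N = m g − P sin α = 27.43 N.
Horizontally, friction must balance P cos α = 20.12 N.
The static-friction limit is μ_s N = 12.07 N.
20.12 > 12.07 N → the package slides; f = μ_k N = 0.37×27.43 = 10.1 N.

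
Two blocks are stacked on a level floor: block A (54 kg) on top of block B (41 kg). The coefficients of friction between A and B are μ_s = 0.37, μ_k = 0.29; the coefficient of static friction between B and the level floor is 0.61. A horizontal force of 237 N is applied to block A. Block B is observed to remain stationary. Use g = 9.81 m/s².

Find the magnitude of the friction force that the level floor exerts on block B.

Between the blocks, N₁ = m_A g = 529.7 N.
Maximum static friction on A from B: μ_s N₁ = 0.37×529.7 = 196 N.
Since P = 237 N > 196 N, A slides on B; the A–B friction is kinetic: f₁ = μ_k N₁ = 0.29×529.7 = 154 N.
B experiences an equal 154 N forward from A (third law). B is in equilibrium, so the floor supplies f₂ = 154 N of static friction (limit μ_s(m_A+m_B)g = 568.5 N, not exceeded).

f ≈ 154 N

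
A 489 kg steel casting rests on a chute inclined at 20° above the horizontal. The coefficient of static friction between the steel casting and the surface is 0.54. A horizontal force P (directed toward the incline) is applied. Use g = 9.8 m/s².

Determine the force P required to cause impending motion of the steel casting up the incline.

P ≈ 5390 N

At impending motion up the slope, friction acts down-slope at its limit: f = μ_s N.
Perpendicular to the incline: N = m g cos θ + P sin θ.
Along the incline: P cos θ = m g sin θ + μ_s N = m g sin θ + μ_s (m g cos θ + P sin θ).
Solving, P (cos θ − μ_s sin θ) = m g (sin θ + μ_s cos θ), so P = 489×9.8×(sin 20° + 0.54 cos 20°)/(cos 20° − 0.54 sin 20°) = 4790×0.8495/0.755 = 5390 N.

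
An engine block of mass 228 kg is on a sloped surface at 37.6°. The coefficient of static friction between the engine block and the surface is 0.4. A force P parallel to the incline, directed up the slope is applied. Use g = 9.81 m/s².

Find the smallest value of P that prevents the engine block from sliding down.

The engine block tends to slide down (tan θ > μ_s), so at the point of impending slip friction acts up-slope at its limit: f = μ_s N.
P is parallel to the surface, so N = m g cos θ = 1770 N.
Along the incline: P + μ_s N = m g sin θ, so P = 1360 − 0.4×1770 = 656 N.

P_min ≈ 656 N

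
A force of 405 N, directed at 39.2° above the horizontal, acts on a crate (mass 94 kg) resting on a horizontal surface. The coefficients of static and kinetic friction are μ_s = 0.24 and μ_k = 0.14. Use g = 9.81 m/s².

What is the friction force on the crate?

f ≈ 93.3 N

Vertical equilibrium gives N = m g − P sin α = 666.2 N.
The horizontal driving force is P cos α = 313.9 N, so equilibrium needs friction f = 313.9 N.
The static-friction limit is μ_s N = 159.9 N.
313.9 > 159.9 N → the crate slides; f = μ_k N = 0.14×666.2 = 93.3 N.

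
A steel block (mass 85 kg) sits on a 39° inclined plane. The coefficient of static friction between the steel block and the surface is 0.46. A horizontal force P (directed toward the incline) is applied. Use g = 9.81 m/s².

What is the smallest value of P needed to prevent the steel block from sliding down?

P_min ≈ 213 N

The steel block tends to slide down (tan θ > μ_s), so at the point of impending slip friction acts up-slope at its limit: f = μ_s N.
Perpendicular to the incline: N = m g cos θ + P sin θ.
Along the incline: P cos θ + μ_s N = m g sin θ, i.e. P cos θ + μ_s (m g cos θ + P sin θ) = m g sin θ.
Solving, P (cos θ + μ_s sin θ) = m g (sin θ − μ_s cos θ), so P = 834×0.2718/1.067 = 213 N.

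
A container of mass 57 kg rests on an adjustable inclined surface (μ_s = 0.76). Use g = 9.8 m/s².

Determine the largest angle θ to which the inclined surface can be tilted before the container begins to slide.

At the slip threshold, m g sin θ = μ_s · m g cos θ, so tan θ = μ_s.
θ_max = arctan(0.76) = 37.2°.

θ_max ≈ 37.2°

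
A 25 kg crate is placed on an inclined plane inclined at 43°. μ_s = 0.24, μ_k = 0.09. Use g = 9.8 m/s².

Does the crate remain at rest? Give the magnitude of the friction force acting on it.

f ≈ 16.1 N

N = m g cos θ = 179 N.
Down-slope weight component: m g sin θ = 167 N.
μ_s N = 43 N.
167 > 43 N, so it slides; kinetic friction f = μ_k N = 0.09×179 = 16.1 N.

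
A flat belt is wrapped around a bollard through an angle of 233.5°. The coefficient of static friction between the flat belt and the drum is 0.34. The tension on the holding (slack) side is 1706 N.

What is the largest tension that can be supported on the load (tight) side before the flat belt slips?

T_max ≈ 6820 N

At impending slip the capstan equation gives T₂/T₁ = e^{μβ} with β in radians.
β = 233.5° × π/180 = 4.075 rad.
e^{μβ} = e^{0.34×4.075} = 3.997.
T₂ = T₁ · e^{μβ} = 1706 × 3.997 = 6820 N.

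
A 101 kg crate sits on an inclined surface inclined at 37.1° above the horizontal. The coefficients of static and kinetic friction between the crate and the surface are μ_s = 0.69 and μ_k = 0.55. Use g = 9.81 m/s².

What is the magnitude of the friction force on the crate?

f ≈ 435 N (up the incline)

Perpendicular to the surface, N = m g cos θ = 101·9.81·cos 37.1° = 790.3 N.
For equilibrium along the incline, friction must balance the weight component: f = m g sin θ = 597.7 N up the slope.
Maximum static friction available: μ_s N = 0.69 × 790.3 = 545.3 N.
Since |597.7| > 545.3 N, static friction cannot hold it; the crate slides down the incline and kinetic friction applies: f = μ_k N = 0.55 × 790.3 = 435 N.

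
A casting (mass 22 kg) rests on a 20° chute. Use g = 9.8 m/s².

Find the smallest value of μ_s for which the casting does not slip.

At the slip threshold m g sin θ = μ_s m g cos θ, so μ_s,min = tan θ.
μ_s,min = tan 20° = 0.364.

μ_s,min ≈ 0.364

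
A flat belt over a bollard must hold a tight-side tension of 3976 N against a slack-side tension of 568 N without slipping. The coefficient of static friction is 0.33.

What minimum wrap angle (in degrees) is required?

T₂/T₁ = e^{μβ} → β = ln(T₂/T₁)/μ.
β = ln(3976/568)/0.33 = 1.946/0.33 = 5.897 rad.
In degrees: β = 5.897 × 180/π = 338°.

β_min ≈ 338°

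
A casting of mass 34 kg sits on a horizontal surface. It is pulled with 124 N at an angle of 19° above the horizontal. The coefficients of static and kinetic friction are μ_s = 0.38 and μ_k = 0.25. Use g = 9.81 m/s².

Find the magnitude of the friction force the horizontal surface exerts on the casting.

f ≈ 73.3 N

The vertical component of P reduces the normal force: N = m g − P sin α = 333.5 − 40.37 = 293.2 N.
For equilibrium, f = P cos α = 124×cos 19° = 117.2 N.
The static-friction limit is μ_s N = 111.4 N.
117.2 > 111.4 N → the casting slides; f = μ_k N = 0.25×293.2 = 73.3 N.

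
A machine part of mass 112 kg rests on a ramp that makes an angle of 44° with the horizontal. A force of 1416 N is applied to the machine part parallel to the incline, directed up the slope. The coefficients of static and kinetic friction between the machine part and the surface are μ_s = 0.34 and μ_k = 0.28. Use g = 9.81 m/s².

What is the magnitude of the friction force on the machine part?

Perpendicular to the surface, N = m g cos θ = 112·9.81·cos 44° = 790.4 N.
For equilibrium along the incline the friction force must supply f = m g sin θ − P = 763.2 − 1416 = -652.8 N (positive meaning up-slope).
The static-friction ceiling is μ_s N = 0.34 × 790.4 = 268.7 N.
|-652.8| exceeds 268.7 N, so the machine part slips up-slope; friction is kinetic, f = μ_k N = 0.28×790.4 = 221 N.

f ≈ 221 N (down the incline)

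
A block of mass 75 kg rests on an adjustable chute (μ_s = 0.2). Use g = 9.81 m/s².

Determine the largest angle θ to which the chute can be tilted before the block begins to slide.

At the slip threshold, m g sin θ = μ_s · m g cos θ, so tan θ = μ_s.
θ_max = arctan(0.2) = 11.3°.

θ_max ≈ 11.3°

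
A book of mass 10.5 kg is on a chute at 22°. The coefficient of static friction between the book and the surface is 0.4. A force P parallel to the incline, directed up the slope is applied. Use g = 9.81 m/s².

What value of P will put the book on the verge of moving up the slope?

At impending motion up the slope, friction acts down-slope at its limit: f = μ_s N.
P is parallel to the surface, so N = m g cos θ = 95.5 N.
Along the incline: P = m g sin θ + μ_s N = 38.6 + 0.4×95.5 = 76.8 N.

P ≈ 76.8 N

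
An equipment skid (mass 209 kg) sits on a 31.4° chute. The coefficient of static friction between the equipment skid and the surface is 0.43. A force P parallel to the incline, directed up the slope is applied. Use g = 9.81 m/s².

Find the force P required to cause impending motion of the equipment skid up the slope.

At impending motion up the slope, friction acts down-slope at its limit: f = μ_s N.
P is parallel to the surface, so N = m g cos θ = 1750 N.
Along the incline: P = m g sin θ + μ_s N = 1070 + 0.43×1750 = 1820 N.

P ≈ 1820 N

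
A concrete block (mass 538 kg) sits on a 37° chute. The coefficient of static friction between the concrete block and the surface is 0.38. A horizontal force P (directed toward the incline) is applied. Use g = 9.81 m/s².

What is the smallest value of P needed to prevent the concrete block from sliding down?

P_min ≈ 1530 N

The concrete block tends to slide down (tan θ > μ_s), so at the point of impending slip friction acts up-slope at its limit: f = μ_s N.
Perpendicular to the incline: N = m g cos θ + P sin θ.
Along the incline: P cos θ + μ_s N = m g sin θ, i.e. P cos θ + μ_s (m g cos θ + P sin θ) = m g sin θ.
Solving, P (cos θ + μ_s sin θ) = m g (sin θ − μ_s cos θ), so P = 5280×0.2983/1.027 = 1530 N.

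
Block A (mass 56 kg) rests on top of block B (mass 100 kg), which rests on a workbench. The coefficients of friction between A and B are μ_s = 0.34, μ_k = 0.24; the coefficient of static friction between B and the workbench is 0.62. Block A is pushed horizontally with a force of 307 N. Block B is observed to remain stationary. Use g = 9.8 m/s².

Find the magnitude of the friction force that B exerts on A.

Between the blocks, N₁ = m_A g = 548.8 N.
Maximum static friction on A from B: μ_s N₁ = 0.34×548.8 = 186.6 N.
P = 307 N exceeds that limit, so A slips over B and the interface friction becomes kinetic: f₁ = μ_k N₁ = 0.24×548.8 = 132 N.
By Newton's third law B feels 132 N forward from A. With B stationary, the floor's static friction on B balances it: f₂ = 132 N (well within μ_s(m_A+m_B)g = 947.9 N).

f ≈ 132 N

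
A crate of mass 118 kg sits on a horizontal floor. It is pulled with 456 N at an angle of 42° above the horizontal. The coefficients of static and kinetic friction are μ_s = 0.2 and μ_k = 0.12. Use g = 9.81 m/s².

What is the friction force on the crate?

N = m g − P sin α = 1158 − 456×sin 42° = 852.5 N.
Horizontally, friction must balance P cos α = 338.9 N.
The static-friction limit is μ_s N = 170.5 N.
338.9 > 170.5 N → the crate slides; f = μ_k N = 0.12×852.5 = 102 N.

f ≈ 102 N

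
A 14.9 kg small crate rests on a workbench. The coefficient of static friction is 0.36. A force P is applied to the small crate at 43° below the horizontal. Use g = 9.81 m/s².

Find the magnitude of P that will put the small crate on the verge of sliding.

P ≈ 108 N

N = m g + P sin α (the push presses the small crate into the workbench).
At impending slip, P cos α = μ_s N = μ_s (m g + P sin α).
Solving: P (cos α − μ_s sin α) = μ_s m g → P = 0.36×146/(cos 43° − 0.36 sin 43°) = 52.6/0.4858 = 108 N.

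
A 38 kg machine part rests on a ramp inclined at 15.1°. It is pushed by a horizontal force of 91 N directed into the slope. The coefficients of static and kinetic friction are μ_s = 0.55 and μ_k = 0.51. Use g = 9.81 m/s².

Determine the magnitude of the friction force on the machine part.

Normal direction: N = m g cos θ + P sin θ = 383.6 N.
Parallel to the incline: P cos θ − m g sin θ = 87.86 − 97.11 = -9.253 N; the friction needed to balance this is 9.253 N acting up the slope.
The limit of static friction is μ_s N = 211 N.
Since 9.253 N is within the 211 N limit, the machine part stays put and friction is exactly 9.25 N.

f ≈ 9.25 N (up the incline)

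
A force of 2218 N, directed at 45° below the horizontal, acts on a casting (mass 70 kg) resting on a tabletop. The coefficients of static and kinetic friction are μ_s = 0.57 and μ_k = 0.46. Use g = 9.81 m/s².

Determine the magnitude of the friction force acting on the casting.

Vertical equilibrium gives N = m g + P sin α = 2255 N.
The horizontal driving force is P cos α = 1568 N, so equilibrium needs friction f = 1568 N.
μ_s N = 0.57 × 2255 = 1285 N.
1568 > 1285 N → the casting slides; f = μ_k N = 0.46×2255 = 1040 N.

f ≈ 1040 N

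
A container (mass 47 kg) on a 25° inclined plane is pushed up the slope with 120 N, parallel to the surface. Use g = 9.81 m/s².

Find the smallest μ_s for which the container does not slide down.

μ_s,min ≈ 0.179

N = m g cos θ = 417.9 N.
Friction must make up the shortfall along the incline: f = m g sin θ − P = 194.9 − 120 = 74.86 N.
At the threshold f = μ_s N, so μ_s,min = 74.86/417.9 = 0.179.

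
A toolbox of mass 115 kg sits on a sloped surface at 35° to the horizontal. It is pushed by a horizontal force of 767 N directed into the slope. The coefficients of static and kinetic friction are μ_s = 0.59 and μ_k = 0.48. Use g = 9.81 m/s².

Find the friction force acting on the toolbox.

f ≈ 18.8 N (up the incline)

Normal direction: N = m g cos θ + P sin θ = 1364 N.
Parallel to the incline: P cos θ − m g sin θ = 628.3 − 647.1 = -18.79 N; the friction needed to balance this is 18.79 N acting up the slope.
The limit of static friction is μ_s N = 804.8 N.
|f_req| = 18.79 ≤ 804.8 N → the toolbox is in equilibrium; friction equals the required value.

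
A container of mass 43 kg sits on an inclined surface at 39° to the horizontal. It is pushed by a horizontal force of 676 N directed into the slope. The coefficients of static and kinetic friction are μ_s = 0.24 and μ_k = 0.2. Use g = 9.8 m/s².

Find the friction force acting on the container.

f ≈ 151 N (down the incline)

The horizontal push has a component P sin θ into the surface, so N = m g cos θ + P sin θ = 327.5 + 425.4 = 752.9 N.
Along the incline, the net driving force (taking up-slope positive) is P cos θ − m g sin θ = 525.4 − 265.2 = 260.2 N, so equilibrium requires friction f = -260.2 N (down-slope).
The limit of static friction is μ_s N = 180.7 N.
The required 260.2 N exceeds the static limit, so the container slides up-slope and f = μ_k N = 0.2×752.9 = 151 N.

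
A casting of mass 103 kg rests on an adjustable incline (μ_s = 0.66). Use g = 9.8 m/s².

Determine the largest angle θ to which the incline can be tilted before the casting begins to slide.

θ_max ≈ 33.4°

At the slip threshold, m g sin θ = μ_s · m g cos θ, so tan θ = μ_s.
θ_max = arctan(0.66) = 33.4°.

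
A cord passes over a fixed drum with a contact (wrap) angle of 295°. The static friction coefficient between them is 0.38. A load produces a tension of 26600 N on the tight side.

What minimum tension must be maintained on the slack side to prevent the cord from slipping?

T_min ≈ 3760 N

Capstan equation at impending slip: T_tight/T_slack = e^{μβ}.
β = 295° = 5.149 rad; e^{μβ} = e^{0.38×5.149} = 7.075.
T_slack = T_tight / e^{μβ} = 26600 / 7.075 = 3760 N.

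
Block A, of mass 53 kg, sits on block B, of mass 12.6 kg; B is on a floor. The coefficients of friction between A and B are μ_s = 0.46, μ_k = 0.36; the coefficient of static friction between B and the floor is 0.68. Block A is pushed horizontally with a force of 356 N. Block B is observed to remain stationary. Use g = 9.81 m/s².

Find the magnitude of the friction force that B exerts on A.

f ≈ 187 N

The normal force B exerts on A is simply A's weight, N₁ = 519.9 N.
So the A–B interface can sustain at most μ_s N₁ = 239.2 N of static friction.
Since P = 356 N > 239.2 N, A slides on B; the A–B friction is kinetic: f₁ = μ_k N₁ = 0.36×519.9 = 187 N.
By Newton's third law B feels 187 N forward from A. With B stationary, the floor's static friction on B balances it: f₂ = 187 N (well within μ_s(m_A+m_B)g = 437.6 N).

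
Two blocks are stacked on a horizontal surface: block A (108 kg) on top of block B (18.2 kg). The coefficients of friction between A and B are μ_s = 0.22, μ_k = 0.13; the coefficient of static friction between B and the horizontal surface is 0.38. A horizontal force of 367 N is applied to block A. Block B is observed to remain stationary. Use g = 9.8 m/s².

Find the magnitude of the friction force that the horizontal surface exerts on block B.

f ≈ 138 N

The normal force B exerts on A is simply A's weight, N₁ = 1058 N.
Maximum static friction on A from B: μ_s N₁ = 0.22×1058 = 232.8 N.
P = 367 N exceeds that limit, so A slips over B and the interface friction becomes kinetic: f₁ = μ_k N₁ = 0.13×1058 = 138 N.
By Newton's third law B feels 138 N forward from A. With B stationary, the floor's static friction on B balances it: f₂ = 138 N (well within μ_s(m_A+m_B)g = 470 N).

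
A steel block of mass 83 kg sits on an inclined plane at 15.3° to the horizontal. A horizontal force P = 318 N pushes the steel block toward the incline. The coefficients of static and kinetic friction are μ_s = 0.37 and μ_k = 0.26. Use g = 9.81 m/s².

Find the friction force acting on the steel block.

f ≈ 91.9 N (down the incline)

Resolve perpendicular to the incline: N = m g cos θ + P sin θ = 83×9.81×cos 15.3° + 318×sin 15.3° = 869.3 N.
Along the incline, the net driving force (taking up-slope positive) is P cos θ − m g sin θ = 306.7 − 214.9 = 91.88 N, so equilibrium requires friction f = -91.88 N (down-slope).
The limit of static friction is μ_s N = 321.6 N.
|f_req| = 91.88 ≤ 321.6 N → the steel block is in equilibrium; friction equals the required value.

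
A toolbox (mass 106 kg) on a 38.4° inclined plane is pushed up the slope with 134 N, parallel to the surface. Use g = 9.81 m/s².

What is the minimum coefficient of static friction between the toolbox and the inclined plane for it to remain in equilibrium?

μ_s,min ≈ 0.628

N = m g cos θ = 814.9 N.
Friction must make up the shortfall along the incline: f = m g sin θ − P = 645.9 − 134 = 511.9 N.
At the threshold f = μ_s N, so μ_s,min = 511.9/814.9 = 0.628.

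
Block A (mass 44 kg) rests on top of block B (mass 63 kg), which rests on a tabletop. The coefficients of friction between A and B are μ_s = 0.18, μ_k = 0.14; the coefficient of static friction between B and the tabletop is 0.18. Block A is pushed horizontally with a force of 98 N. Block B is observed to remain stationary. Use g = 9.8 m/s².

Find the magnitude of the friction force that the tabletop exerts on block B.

f ≈ 60.4 N

Between the blocks, N₁ = m_A g = 431.2 N.
So the A–B interface can sustain at most μ_s N₁ = 77.62 N of static friction.
Since P = 98 N > 77.62 N, A slides on B; the A–B friction is kinetic: f₁ = μ_k N₁ = 0.14×431.2 = 60.4 N.
By Newton's third law B feels 60.4 N forward from A. With B stationary, the floor's static friction on B balances it: f₂ = 60.4 N (well within μ_s(m_A+m_B)g = 188.7 N).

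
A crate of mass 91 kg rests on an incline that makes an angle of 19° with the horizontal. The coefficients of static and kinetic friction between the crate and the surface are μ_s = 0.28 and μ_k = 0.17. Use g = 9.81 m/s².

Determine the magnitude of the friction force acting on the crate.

The normal reaction is N = m g cos θ = 844.1 N.
Along the slope the weight component is m g sin θ = 290.6 N; friction must supply exactly this, acting up-slope.
The static-friction ceiling is μ_s N = 0.28 × 844.1 = 236.3 N.
Since |290.6| > 236.3 N, static friction cannot hold it; the crate slides down the incline and kinetic friction applies: f = μ_k N = 0.17 × 844.1 = 143 N.

f ≈ 143 N (up the incline)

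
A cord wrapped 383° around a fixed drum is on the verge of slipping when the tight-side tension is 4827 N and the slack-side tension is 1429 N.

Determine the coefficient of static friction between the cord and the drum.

T₂/T₁ = e^{μβ} → μ = ln(T₂/T₁)/β.
β = 383° = 6.685 rad.
μ = ln(4827/1429)/6.685 = ln(3.378)/6.685 = 0.182.

μ ≈ 0.182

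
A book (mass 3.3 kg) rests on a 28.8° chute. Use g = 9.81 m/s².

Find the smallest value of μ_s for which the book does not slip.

At the slip threshold m g sin θ = μ_s m g cos θ, so μ_s,min = tan θ.
μ_s,min = tan 28.8° = 0.55.

μ_s,min ≈ 0.55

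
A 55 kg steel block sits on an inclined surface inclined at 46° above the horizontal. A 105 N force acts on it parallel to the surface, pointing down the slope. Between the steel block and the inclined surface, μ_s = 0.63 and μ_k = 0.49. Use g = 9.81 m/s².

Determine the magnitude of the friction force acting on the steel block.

Perpendicular to the surface, N = m g cos θ = 55·9.81·cos 46° = 374.8 N.
Parallel to the incline, ΣF = 0 gives f = m g sin θ + P = 388.1 + 105 = 493.1 N (up-slope positive).
The static-friction ceiling is μ_s N = 0.63 × 374.8 = 236.1 N.
Since |493.1| > 236.1 N, static friction cannot hold it; the steel block slides down the incline and kinetic friction applies: f = μ_k N = 0.49 × 374.8 = 184 N.

f ≈ 184 N (up the incline)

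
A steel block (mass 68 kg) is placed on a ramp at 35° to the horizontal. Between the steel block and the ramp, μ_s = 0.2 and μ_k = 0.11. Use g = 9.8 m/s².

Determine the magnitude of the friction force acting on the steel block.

f ≈ 60 N (up the incline)

Perpendicular to the surface, N = m g cos θ = 68·9.8·cos 35° = 545.9 N.
For equilibrium along the incline, friction must balance the weight component: f = m g sin θ = 382.2 N up the slope.
Static friction can supply at most μ_s N = 109.2 N.
|382.2| exceeds 109.2 N, so the steel block slips down-slope; friction is kinetic, f = μ_k N = 0.11×545.9 = 60 N.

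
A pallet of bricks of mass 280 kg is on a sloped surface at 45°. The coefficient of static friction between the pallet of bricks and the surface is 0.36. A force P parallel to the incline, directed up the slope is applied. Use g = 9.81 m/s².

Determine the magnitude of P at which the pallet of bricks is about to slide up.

At impending motion up the slope, friction acts down-slope at its limit: f = μ_s N.
P is parallel to the surface, so N = m g cos θ = 1940 N.
Along the incline: P = m g sin θ + μ_s N = 1940 + 0.36×1940 = 2640 N.

P ≈ 2640 N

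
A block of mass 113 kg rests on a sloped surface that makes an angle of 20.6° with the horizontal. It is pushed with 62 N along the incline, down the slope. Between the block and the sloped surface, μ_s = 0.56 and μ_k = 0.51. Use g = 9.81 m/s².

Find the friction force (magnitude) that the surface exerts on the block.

The normal reaction is N = m g cos θ = 1038 N.
For equilibrium along the incline the friction force must supply f = m g sin θ + P = 390 + 62 = 452 N (positive meaning up-slope).
The static-friction ceiling is μ_s N = 0.56 × 1038 = 581.1 N.
Since |452| ≤ 581.1 N, no slip — friction simply equals what equilibrium demands.

f ≈ 452 N (up the incline)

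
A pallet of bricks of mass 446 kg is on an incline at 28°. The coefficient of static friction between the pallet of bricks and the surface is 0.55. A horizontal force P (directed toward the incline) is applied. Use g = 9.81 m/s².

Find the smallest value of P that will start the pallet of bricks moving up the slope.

At impending motion up the slope, friction acts down-slope at its limit: f = μ_s N.
Perpendicular to the incline: N = m g cos θ + P sin θ.
Along the incline: P cos θ = m g sin θ + μ_s N = m g sin θ + μ_s (m g cos θ + P sin θ).
Solving, P (cos θ − μ_s sin θ) = m g (sin θ + μ_s cos θ), so P = 446×9.81×(sin 28° + 0.55 cos 28°)/(cos 28° − 0.55 sin 28°) = 4380×0.9551/0.6247 = 6690 N.

P ≈ 6690 N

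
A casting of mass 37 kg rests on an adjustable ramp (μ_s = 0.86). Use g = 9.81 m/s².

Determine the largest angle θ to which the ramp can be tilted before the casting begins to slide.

At the slip threshold, m g sin θ = μ_s · m g cos θ, so tan θ = μ_s.
θ_max = arctan(0.86) = 40.7°.

θ_max ≈ 40.7°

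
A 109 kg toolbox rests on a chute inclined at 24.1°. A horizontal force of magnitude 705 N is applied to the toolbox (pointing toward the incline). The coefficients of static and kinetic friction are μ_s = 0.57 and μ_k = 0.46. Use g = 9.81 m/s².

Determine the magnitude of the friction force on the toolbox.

Resolve perpendicular to the incline: N = m g cos θ + P sin θ = 109×9.81×cos 24.1° + 705×sin 24.1° = 1264 N.
Along the incline, the net driving force (taking up-slope positive) is P cos θ − m g sin θ = 643.5 − 436.6 = 206.9 N, so equilibrium requires friction f = -206.9 N (down-slope).
Maximum static friction: μ_s N = 0.57 × 1264 = 720.5 N.
Since 206.9 N is within the 720.5 N limit, the toolbox stays put and friction is exactly 207 N.

f ≈ 207 N (down the incline)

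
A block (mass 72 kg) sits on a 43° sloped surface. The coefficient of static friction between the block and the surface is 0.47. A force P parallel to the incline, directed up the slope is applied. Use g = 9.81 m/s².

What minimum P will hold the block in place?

P_min ≈ 239 N

The block tends to slide down (tan θ > μ_s), so at the point of impending slip friction acts up-slope at its limit: f = μ_s N.
P is parallel to the surface, so N = m g cos θ = 517 N.
Along the incline: P + μ_s N = m g sin θ, so P = 482 − 0.47×517 = 239 N.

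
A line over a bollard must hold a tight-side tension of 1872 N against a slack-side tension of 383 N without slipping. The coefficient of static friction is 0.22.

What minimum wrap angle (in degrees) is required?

β_min ≈ 413°

T₂/T₁ = e^{μβ} → β = ln(T₂/T₁)/μ.
β = ln(1872/383)/0.22 = 1.587/0.22 = 7.212 rad.
In degrees: β = 7.212 × 180/π = 413°.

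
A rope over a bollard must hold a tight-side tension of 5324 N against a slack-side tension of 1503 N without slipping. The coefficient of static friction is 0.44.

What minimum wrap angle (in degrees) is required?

β_min ≈ 165°

T₂/T₁ = e^{μβ} → β = ln(T₂/T₁)/μ.
β = ln(5324/1503)/0.44 = 1.265/0.44 = 2.874 rad.
In degrees: β = 2.874 × 180/π = 165°.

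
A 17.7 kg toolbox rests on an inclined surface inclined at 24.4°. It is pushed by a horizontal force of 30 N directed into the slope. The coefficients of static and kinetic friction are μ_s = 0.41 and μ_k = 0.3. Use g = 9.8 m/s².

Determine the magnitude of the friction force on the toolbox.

f ≈ 44.3 N (up the incline)

Resolve perpendicular to the incline: N = m g cos θ + P sin θ = 17.7×9.8×cos 24.4° + 30×sin 24.4° = 170.4 N.
Parallel to the incline: P cos θ − m g sin θ = 27.32 − 71.66 = -44.34 N; the friction needed to balance this is 44.34 N acting up the slope.
Maximum static friction: μ_s N = 0.41 × 170.4 = 69.85 N.
Since 44.34 N is within the 69.85 N limit, the toolbox stays put and friction is exactly 44.3 N.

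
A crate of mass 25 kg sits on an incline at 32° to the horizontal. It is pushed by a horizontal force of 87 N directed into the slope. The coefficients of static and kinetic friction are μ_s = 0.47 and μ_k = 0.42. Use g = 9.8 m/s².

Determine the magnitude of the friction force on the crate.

Normal direction: N = m g cos θ + P sin θ = 253.9 N.
Along the incline, the net driving force (taking up-slope positive) is P cos θ − m g sin θ = 73.78 − 129.8 = -56.05 N, so equilibrium requires friction f = 56.05 N (up-slope).
The limit of static friction is μ_s N = 119.3 N.
Since 56.05 N is within the 119.3 N limit, the crate stays put and friction is exactly 56.1 N.

f ≈ 56.1 N (up the incline)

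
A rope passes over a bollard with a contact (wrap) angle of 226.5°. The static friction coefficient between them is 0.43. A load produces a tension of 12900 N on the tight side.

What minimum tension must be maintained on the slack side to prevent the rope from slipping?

T_min ≈ 2360 N

Capstan equation at impending slip: T_tight/T_slack = e^{μβ}.
β = 226.5° = 3.953 rad; e^{μβ} = e^{0.43×3.953} = 5.473.
T_slack = T_tight / e^{μβ} = 12900 / 5.473 = 2360 N.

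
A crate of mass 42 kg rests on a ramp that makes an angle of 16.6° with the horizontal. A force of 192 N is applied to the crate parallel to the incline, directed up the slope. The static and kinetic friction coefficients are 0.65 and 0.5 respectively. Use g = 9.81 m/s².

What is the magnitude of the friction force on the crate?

f ≈ 74.3 N (down the incline)

Normal force: N = m g cos θ = 42 × 9.81 × cos 16.6° = 394.8 N.
The friction needed for equilibrium is m g sin θ − P = 117.7 − 192 = -74.29 N, measured positive up-slope.
Static friction can supply at most μ_s N = 256.7 N.
Since |-74.29| ≤ 256.7 N, the crate remains in static equilibrium and friction takes exactly the required value.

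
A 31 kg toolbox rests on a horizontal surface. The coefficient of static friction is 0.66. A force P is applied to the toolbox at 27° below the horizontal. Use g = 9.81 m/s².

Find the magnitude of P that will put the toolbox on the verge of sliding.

N = m g + P sin α (the push presses the toolbox into the horizontal surface).
At impending slip, P cos α = μ_s N = μ_s (m g + P sin α).
Solving: P (cos α − μ_s sin α) = μ_s m g → P = 0.66×304/(cos 27° − 0.66 sin 27°) = 201/0.5914 = 339 N.

P ≈ 339 N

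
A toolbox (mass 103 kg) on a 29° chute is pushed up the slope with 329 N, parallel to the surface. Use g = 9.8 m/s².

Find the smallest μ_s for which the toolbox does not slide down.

μ_s,min ≈ 0.182

N = m g cos θ = 882.8 N.
Friction must make up the shortfall along the incline: f = m g sin θ − P = 489.4 − 329 = 160.4 N.
At the threshold f = μ_s N, so μ_s,min = 160.4/882.8 = 0.182.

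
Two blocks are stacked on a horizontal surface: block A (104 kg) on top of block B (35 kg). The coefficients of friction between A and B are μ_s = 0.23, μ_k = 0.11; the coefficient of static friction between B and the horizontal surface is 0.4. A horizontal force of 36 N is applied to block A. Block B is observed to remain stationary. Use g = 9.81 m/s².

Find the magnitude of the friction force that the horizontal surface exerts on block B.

Between the blocks, N₁ = m_A g = 1020 N.
So the A–B interface can sustain at most μ_s N₁ = 234.7 N of static friction.
P = 36 N is within that limit, so A and B move together (both at rest); the A–B friction is simply f₁ = P = 36 N.
B experiences an equal 36 N forward from A (third law). B is in equilibrium, so the floor supplies f₂ = 36 N of static friction (limit μ_s(m_A+m_B)g = 545.4 N, not exceeded).

f ≈ 36 N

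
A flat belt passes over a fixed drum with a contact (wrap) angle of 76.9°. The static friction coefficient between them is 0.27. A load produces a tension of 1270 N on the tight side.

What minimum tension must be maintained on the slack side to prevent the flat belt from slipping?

T_min ≈ 884 N

Capstan equation at impending slip: T_tight/T_slack = e^{μβ}.
β = 76.9° = 1.342 rad; e^{μβ} = e^{0.27×1.342} = 1.437.
T_slack = T_tight / e^{μβ} = 1270 / 1.437 = 884 N.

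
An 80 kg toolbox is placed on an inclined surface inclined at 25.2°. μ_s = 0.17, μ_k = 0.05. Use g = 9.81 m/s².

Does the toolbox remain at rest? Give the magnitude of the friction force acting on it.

N = m g cos θ = 710 N.
Down-slope weight component: m g sin θ = 334 N.
μ_s N = 121 N.
334 > 121 N, so it slides; kinetic friction f = μ_k N = 0.05×710 = 35.5 N.

f ≈ 35.5 N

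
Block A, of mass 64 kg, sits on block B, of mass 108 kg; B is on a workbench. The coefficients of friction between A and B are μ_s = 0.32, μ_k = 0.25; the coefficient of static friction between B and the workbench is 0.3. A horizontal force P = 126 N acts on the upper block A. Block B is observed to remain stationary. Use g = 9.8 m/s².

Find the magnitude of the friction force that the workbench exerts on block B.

f ≈ 126 N

Normal force at the A–B interface: N₁ = m_A g = 627.2 N.
So the A–B interface can sustain at most μ_s N₁ = 200.7 N of static friction.
Since P = 126 N ≤ 200.7 N, A does not slip on B; friction on A equals P = 126 N.
B experiences an equal 126 N forward from A (third law). B is in equilibrium, so the floor supplies f₂ = 126 N of static friction (limit μ_s(m_A+m_B)g = 505.7 N, not exceeded).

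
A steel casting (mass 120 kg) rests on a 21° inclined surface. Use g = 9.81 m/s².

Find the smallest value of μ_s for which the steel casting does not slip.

μ_s,min ≈ 0.384

At the slip threshold m g sin θ = μ_s m g cos θ, so μ_s,min = tan θ.
μ_s,min = tan 21° = 0.384.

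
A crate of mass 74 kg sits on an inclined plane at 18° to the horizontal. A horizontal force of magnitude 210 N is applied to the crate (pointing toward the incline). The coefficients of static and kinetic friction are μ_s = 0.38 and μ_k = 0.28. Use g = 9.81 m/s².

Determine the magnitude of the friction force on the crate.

f ≈ 24.6 N (up the incline)

The horizontal push has a component P sin θ into the surface, so N = m g cos θ + P sin θ = 690.4 + 64.89 = 755.3 N.
Parallel to the incline: P cos θ − m g sin θ = 199.7 − 224.3 = -24.61 N; the friction needed to balance this is 24.61 N acting up the slope.
The limit of static friction is μ_s N = 287 N.
Since 24.61 N is within the 287 N limit, the crate stays put and friction is exactly 24.6 N.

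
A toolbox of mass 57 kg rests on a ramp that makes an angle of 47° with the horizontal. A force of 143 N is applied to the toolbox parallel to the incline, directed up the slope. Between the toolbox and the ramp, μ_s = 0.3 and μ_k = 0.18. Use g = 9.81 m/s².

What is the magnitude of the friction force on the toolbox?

The normal reaction is N = m g cos θ = 381.4 N.
For equilibrium along the incline the friction force must supply f = m g sin θ − P = 409 − 143 = 266 N (positive meaning up-slope).
Maximum static friction available: μ_s N = 0.3 × 381.4 = 114.4 N.
|266| exceeds 114.4 N, so the toolbox slips down-slope; friction is kinetic, f = μ_k N = 0.18×381.4 = 68.6 N.

f ≈ 68.6 N (up the incline)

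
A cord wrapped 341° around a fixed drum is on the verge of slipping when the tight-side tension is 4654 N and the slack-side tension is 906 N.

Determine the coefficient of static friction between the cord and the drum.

T₂/T₁ = e^{μβ} → μ = ln(T₂/T₁)/β.
β = 341° = 5.952 rad.
μ = ln(4654/906)/5.952 = ln(5.137)/5.952 = 0.275.

μ ≈ 0.275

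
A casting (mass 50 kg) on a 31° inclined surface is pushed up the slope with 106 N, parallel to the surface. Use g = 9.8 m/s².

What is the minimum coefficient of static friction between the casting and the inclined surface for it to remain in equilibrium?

μ_s,min ≈ 0.348

N = m g cos θ = 420 N.
Friction must make up the shortfall along the incline: f = m g sin θ − P = 252.4 − 106 = 146.4 N.
At the threshold f = μ_s N, so μ_s,min = 146.4/420 = 0.348.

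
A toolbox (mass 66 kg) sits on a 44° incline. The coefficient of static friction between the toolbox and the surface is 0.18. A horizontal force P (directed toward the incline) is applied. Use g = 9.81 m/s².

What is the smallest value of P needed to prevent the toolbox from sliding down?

The toolbox tends to slide down (tan θ > μ_s), so at the point of impending slip friction acts up-slope at its limit: f = μ_s N.
Perpendicular to the incline: N = m g cos θ + P sin θ.
Along the incline: P cos θ + μ_s N = m g sin θ, i.e. P cos θ + μ_s (m g cos θ + P sin θ) = m g sin θ.
Solving, P (cos θ + μ_s sin θ) = m g (sin θ − μ_s cos θ), so P = 647×0.5652/0.8444 = 433 N.

P_min ≈ 433 N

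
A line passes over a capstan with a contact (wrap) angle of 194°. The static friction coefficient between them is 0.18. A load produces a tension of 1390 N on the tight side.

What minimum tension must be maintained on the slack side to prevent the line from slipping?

Capstan equation at impending slip: T_tight/T_slack = e^{μβ}.
β = 194° = 3.386 rad; e^{μβ} = e^{0.18×3.386} = 1.839.
T_slack = T_tight / e^{μβ} = 1390 / 1.839 = 756 N.

T_min ≈ 756 N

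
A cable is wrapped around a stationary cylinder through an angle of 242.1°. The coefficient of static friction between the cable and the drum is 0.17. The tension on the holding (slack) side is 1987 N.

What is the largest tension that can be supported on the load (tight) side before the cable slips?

At impending slip the capstan equation gives T₂/T₁ = e^{μβ} with β in radians.
β = 242.1° × π/180 = 4.225 rad.
e^{μβ} = e^{0.17×4.225} = 2.051.
T₂ = T₁ · e^{μβ} = 1987 × 2.051 = 4080 N.

T_max ≈ 4080 N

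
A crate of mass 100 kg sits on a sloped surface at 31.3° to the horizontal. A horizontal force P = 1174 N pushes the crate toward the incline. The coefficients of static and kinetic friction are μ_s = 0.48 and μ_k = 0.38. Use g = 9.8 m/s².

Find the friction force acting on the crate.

f ≈ 494 N (down the incline)

Normal direction: N = m g cos θ + P sin θ = 1447 N.
Parallel to the incline: P cos θ − m g sin θ = 1003 − 509.1 = 494 N; the friction needed to balance this is 494 N acting down the slope.
The limit of static friction is μ_s N = 694.7 N.
|f_req| = 494 ≤ 694.7 N → the crate is in equilibrium; friction equals the required value.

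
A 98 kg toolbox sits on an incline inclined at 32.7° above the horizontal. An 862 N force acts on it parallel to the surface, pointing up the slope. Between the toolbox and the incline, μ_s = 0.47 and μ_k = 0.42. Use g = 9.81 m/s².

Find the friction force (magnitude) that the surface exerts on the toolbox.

The normal reaction is N = m g cos θ = 809 N.
The friction needed for equilibrium is m g sin θ − P = 519.4 − 862 = -342.6 N, measured positive up-slope.
The static-friction ceiling is μ_s N = 0.47 × 809 = 380.2 N.
Since |-342.6| ≤ 380.2 N, no slip — friction simply equals what equilibrium demands.

f ≈ 343 N (down the incline)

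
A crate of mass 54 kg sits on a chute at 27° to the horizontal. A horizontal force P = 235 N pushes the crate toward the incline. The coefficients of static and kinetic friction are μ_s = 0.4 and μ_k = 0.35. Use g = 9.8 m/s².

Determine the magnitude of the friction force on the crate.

The horizontal push has a component P sin θ into the surface, so N = m g cos θ + P sin θ = 471.5 + 106.7 = 578.2 N.
Along the incline, the net driving force (taking up-slope positive) is P cos θ − m g sin θ = 209.4 − 240.3 = -30.87 N, so equilibrium requires friction f = 30.87 N (up-slope).
The limit of static friction is μ_s N = 231.3 N.
|f_req| = 30.87 ≤ 231.3 N → the crate is in equilibrium; friction equals the required value.

f ≈ 30.9 N (up the incline)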